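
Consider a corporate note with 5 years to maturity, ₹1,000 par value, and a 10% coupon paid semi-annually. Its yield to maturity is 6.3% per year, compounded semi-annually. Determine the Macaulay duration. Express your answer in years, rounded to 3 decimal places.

Periodic yield y = 0.0315. Discount each cash flow and weight by its period:
  t   CF        PV=CF/(1+0.0315)^t    t·PV
  1        50.00        48.4731        48.4731
  2        50.00        46.9928        93.9856
  3        50.00        45.5578       136.6733
  4        50.00        44.1665       176.6660
  5        50.00        42.8178       214.0888
  6        50.00        41.5102       249.0611
  7        50.00        40.2425       281.6978
  8        50.00        39.0136       312.1089
  9        50.00        37.8222       340.3999
  10    1,050.00       770.0111     7,700.1108
  Σ                  1,156.6076     9,553.2653
Price P = Σ PV = 1,156.6076.
Macaulay duration = Σ(t·PV) / P = 9,553.2653 / 1,156.6076 = 8.25973 half-year periods.
In years: 8.25973 / 2 = 4.12986 years.

4.130 years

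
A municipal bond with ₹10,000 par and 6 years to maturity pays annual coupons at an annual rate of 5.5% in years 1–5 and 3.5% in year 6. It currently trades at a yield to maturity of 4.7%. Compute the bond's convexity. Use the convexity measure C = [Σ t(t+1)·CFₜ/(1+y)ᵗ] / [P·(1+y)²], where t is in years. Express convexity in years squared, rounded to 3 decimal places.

32.199

With y = 0.047:
  t   CF        PV=CF/(1+0.047)^t    t·PV        t(t+1)·PV
  1       550.00       525.3104       525.3104       1,050.6208
  2       550.00       501.7291     1,003.4583       3,010.3748
  3       550.00       479.2064     1,437.6193       5,750.4773
  4       550.00       457.6948     1,830.7791       9,153.8957
  5       550.00       437.1488     2,185.7440      13,114.4637
  6    10,350.00     7,857.0634    47,142.3806     329,996.6644
  Σ                 10,258.1530    54,125.2917     362,076.4968
P = 10,258.1530.
Convexity = Σ t(t+1)·PV / [P·(1+y)²] = 362,076.4968 / (10,258.1530 × 1.096209) = 32.19866.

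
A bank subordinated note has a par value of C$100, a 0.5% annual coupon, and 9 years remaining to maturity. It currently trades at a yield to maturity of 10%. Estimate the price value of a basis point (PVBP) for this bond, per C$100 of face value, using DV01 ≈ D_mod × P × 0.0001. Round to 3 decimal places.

C$0.036

Periodic yield y = 0.1.
  t   CF        PV=CF/(1+0.1)^t    t·PV
  1         0.50         0.4545         0.4545
  2         0.50         0.4132         0.8264
  3         0.50         0.3757         1.1270
  4         0.50         0.3415         1.3660
  5         0.50         0.3105         1.5523
  6         0.50         0.2822         1.6934
  7         0.50         0.2566         1.7961
  8         0.50         0.2333         1.8660
  9       100.50        42.6218       383.5963
  Σ                     45.2893       394.2781
P = 45.2893; D_Mac = 8.70577 yrs; D_mod = 7.91434 yrs.
DV01 ≈ 7.91434 × 45.2893 × 0.0001 = 0.035843.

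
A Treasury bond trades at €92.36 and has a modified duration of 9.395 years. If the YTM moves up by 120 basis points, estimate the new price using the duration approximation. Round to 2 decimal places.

Duration approximation: ΔP/P ≈ -D_mod · Δy = -9.395 × (+0.012) = -0.112740.
New price ≈ 92.36 × (1 - 0.112740) = 81.9473336.

€81.95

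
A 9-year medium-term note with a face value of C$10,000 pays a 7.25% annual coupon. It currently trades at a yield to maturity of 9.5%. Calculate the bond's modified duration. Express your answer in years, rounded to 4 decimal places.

Periodic yield y = 0.095. First find Macaulay duration:
  t   CF        PV=CF/(1+0.095)^t    t·PV
  1       725.00       662.1005       662.1005
  2       725.00       604.6580     1,209.3159
  3       725.00       552.1990     1,656.5971
  4       725.00       504.2914     2,017.1655
  5       725.00       460.5401     2,302.7003
  6       725.00       420.5845     2,523.5072
  7       725.00       384.0955     2,688.6682
  8       725.00       350.7721     2,806.1769
  9    10,725.00     4,738.8202    42,649.3815
  Σ                  8,678.0611    58,515.6130
P = 8,678.0611; Macaulay duration = 58,515.6130 / 8,678.0611 = 6.74294 years.
Modified duration = D_Mac / (1 + y) = 6.74294 / 1.095 = 6.15793 years.

6.1579 years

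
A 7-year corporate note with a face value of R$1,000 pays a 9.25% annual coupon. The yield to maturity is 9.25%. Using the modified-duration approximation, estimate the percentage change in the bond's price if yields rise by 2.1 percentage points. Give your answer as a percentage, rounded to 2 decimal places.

-10.48%

Periodic yield y = 0.0925. Modified duration first:
  t   CF        PV=CF/(1+0.0925)^t    t·PV
  1        92.50        84.6682        84.6682
  2        92.50        77.4995       154.9990
  3        92.50        70.9377       212.8132
  4        92.50        64.9316       259.7263
  5        92.50        59.4339       297.1697
  6        92.50        54.4018       326.4106
  7     1,092.50       588.1273     4,116.8910
  Σ                  1,000.0000     5,452.6780
P = 1,000.0000; D_Mac = 5.45268 yrs; D_mod = 5.45268/(1+0.0925) = 4.99101 yrs.
ΔP/P ≈ -D_mod · Δy = -4.99101 × (+0.021) = -0.104811 = -10.4811%.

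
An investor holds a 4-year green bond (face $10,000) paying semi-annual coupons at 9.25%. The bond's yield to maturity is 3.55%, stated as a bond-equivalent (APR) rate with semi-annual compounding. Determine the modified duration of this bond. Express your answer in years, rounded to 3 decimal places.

3.432 years

Periodic yield y = 0.01775. First find Macaulay duration:
  t   CF        PV=CF/(1+0.01775)^t    t·PV
  1       462.50       454.4338       454.4338
  2       462.50       446.5083       893.0166
  3       462.50       438.7210     1,316.1629
  4       462.50       431.0695     1,724.2780
  5       462.50       423.5515     2,117.7573
  6       462.50       416.1645     2,496.9872
  7       462.50       408.9064     2,862.3451
  8    10,462.50     9,088.8007    72,710.4060
  Σ                 12,108.1557    84,575.3869
P = 12,108.1557; Macaulay duration = 84,575.3869 / 12,108.1557 = 6.98499 half-year periods = 3.49250 years.
Modified duration = D_Mac / (1 + y) = 3.49250 / 1.01775 = 3.43159 years.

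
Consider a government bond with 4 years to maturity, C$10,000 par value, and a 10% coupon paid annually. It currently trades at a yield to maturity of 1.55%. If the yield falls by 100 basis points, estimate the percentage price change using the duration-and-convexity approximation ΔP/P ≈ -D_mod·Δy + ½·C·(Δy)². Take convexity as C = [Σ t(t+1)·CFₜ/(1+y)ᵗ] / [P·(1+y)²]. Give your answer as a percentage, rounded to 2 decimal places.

With y = 0.0155:
  t   CF        PV=CF/(1+0.0155)^t    t·PV        t(t+1)·PV
  1     1,000.00       984.7366       984.7366       1,969.4732
  2     1,000.00       969.7061     1,939.4123       5,818.2368
  3     1,000.00       954.9051     2,864.7153      11,458.8613
  4    11,000.00    10,343.6299    41,374.5197     206,872.5986
  Σ                 13,252.9778    47,163.3839     226,119.1699
P = 13,252.9778; D_Mac = 3.55870 yrs; D_mod = 3.50438 yrs; C = 16.54490.
Duration effect: -3.50438 × (-0.01) = +0.035044
Convexity effect: 0.5 × 16.54490 × (-0.01)² = +0.0008272
ΔP/P ≈ +0.035044 + 0.0008272 = +0.035871 = +3.5871%.

+3.59%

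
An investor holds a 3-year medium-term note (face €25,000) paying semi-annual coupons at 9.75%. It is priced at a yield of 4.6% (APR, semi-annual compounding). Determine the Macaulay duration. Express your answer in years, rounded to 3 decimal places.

2.696 years

Periodic yield y = 0.023. Discount each cash flow and weight by its period:
  t   CF        PV=CF/(1+0.023)^t    t·PV
  1     1,218.75     1,191.3490     1,191.3490
  2     1,218.75     1,164.5640     2,329.1280
  3     1,218.75     1,138.3812     3,415.1437
  4     1,218.75     1,112.7871     4,451.1485
  5     1,218.75     1,087.7685     5,438.8423
  6    26,218.75    22,874.8461   137,249.0764
  Σ                 28,569.6959   154,074.6879
Price P = Σ PV = 28,569.6959.
Macaulay duration = Σ(t·PV) / P = 154,074.6879 / 28,569.6959 = 5.39294 half-year periods.
In years: 5.39294 / 2 = 2.69647 years.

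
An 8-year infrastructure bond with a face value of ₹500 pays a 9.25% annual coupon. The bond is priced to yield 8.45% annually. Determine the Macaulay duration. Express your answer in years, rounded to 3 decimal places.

Periodic yield y = 0.0845. Discount each cash flow and weight by its year:
  t   CF        PV=CF/(1+0.0845)^t    t·PV
  1        46.25        42.6464        42.6464
  2        46.25        39.3235        78.6471
  3        46.25        36.2596       108.7788
  4        46.25        33.4344       133.7376
  5        46.25        30.8293       154.1466
  6        46.25        28.4272       170.5633
  7        46.25        26.2123       183.4860
  8       546.25       285.4664     2,283.7312
  Σ                    522.5992     3,155.7370
Price P = Σ PV = 522.5992.
Macaulay duration = Σ(t·PV) / P = 3,155.7370 / 522.5992 = 6.03854 years.

6.039 years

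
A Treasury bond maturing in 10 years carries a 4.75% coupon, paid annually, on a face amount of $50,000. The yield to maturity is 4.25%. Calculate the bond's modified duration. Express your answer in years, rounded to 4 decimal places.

7.8929 years

Periodic yield y = 0.0425. First find Macaulay duration:
  t   CF        PV=CF/(1+0.0425)^t    t·PV
  1     2,375.00     2,278.1775     2,278.1775
  2     2,375.00     2,185.3021     4,370.6042
  3     2,375.00     2,096.2131     6,288.6392
  4     2,375.00     2,010.7559     8,043.0237
  5     2,375.00     1,928.7827     9,643.9134
  6     2,375.00     1,850.1512    11,100.9075
  7     2,375.00     1,774.7254    12,423.0779
  8     2,375.00     1,702.3745    13,618.9960
  9     2,375.00     1,632.9731    14,696.7583
  10   52,375.00    34,543.2662   345,432.6621
  Σ                 52,002.7218   427,896.7597
P = 52,002.7218; Macaulay duration = 427,896.7597 / 52,002.7218 = 8.22835 years.
Modified duration = D_Mac / (1 + y) = 8.22835 / 1.0425 = 7.89290 years.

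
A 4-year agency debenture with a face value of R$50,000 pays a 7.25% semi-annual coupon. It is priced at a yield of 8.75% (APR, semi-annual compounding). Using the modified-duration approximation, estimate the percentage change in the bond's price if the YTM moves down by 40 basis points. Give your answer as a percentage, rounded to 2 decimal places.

Periodic yield y = 0.04375. Modified duration first:
  t   CF        PV=CF/(1+0.04375)^t    t·PV
  1     1,812.50     1,736.5269     1,736.5269
  2     1,812.50     1,663.7384     3,327.4768
  3     1,812.50     1,594.0009     4,782.0026
  4     1,812.50     1,527.1864     6,108.7458
  5     1,812.50     1,463.1726     7,315.8632
  6     1,812.50     1,401.8421     8,411.0523
  7     1,812.50     1,343.0822     9,401.5755
  8    51,812.50    36,784.3122   294,274.4976
  Σ                 47,513.8617   335,357.7407
P = 47,513.8617; D_Mac = 7.05810 half-year periods = 3.52905 yrs; D_mod = 3.52905/(1+0.04375) = 3.38113 yrs.
ΔP/P ≈ -D_mod · Δy = -3.38113 × (-0.004) = +0.013525 = +1.3525%.

+1.35%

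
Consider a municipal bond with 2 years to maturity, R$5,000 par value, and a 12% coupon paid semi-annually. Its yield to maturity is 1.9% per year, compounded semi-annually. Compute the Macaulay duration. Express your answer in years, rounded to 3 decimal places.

1.852 years

Periodic yield y = 0.0095. Discount each cash flow and weight by its period:
  t   CF        PV=CF/(1+0.0095)^t    t·PV
  1       300.00       297.1768       297.1768
  2       300.00       294.3802       588.7604
  3       300.00       291.6099       874.8297
  4     5,300.00     5,103.2939    20,413.1754
  Σ                  5,986.4608    22,173.9424
Price P = Σ PV = 5,986.4608.
Macaulay duration = Σ(t·PV) / P = 22,173.9424 / 5,986.4608 = 3.70402 half-year periods.
In years: 3.70402 / 2 = 1.85201 years.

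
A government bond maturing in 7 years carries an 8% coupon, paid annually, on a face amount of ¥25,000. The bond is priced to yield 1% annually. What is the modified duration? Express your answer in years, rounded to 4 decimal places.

Periodic yield y = 0.01. First find Macaulay duration:
  t   CF        PV=CF/(1+0.01)^t    t·PV
  1     2,000.00     1,980.1980     1,980.1980
  2     2,000.00     1,960.5921     3,921.1842
  3     2,000.00     1,941.1803     5,823.5409
  4     2,000.00     1,921.9607     7,687.8428
  5     2,000.00     1,902.9314     9,514.6569
  6     2,000.00     1,884.0905    11,304.5428
  7    27,000.00    25,183.3875   176,283.7123
  Σ                 36,774.3404   216,515.6779
P = 36,774.3404; Macaulay duration = 216,515.6779 / 36,774.3404 = 5.88768 years.
Modified duration = D_Mac / (1 + y) = 5.88768 / 1.01 = 5.82939 years.

5.8294 years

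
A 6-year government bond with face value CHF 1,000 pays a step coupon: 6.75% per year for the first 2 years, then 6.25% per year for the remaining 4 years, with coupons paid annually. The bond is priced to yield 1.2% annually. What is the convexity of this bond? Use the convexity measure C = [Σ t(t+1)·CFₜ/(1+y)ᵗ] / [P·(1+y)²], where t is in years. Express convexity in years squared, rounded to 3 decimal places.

With y = 0.012:
  t   CF        PV=CF/(1+0.012)^t    t·PV        t(t+1)·PV
  1        67.50        66.6996        66.6996         133.3992
  2        67.50        65.9087       131.8174         395.4522
  3        62.50        60.3029       180.9088         723.6353
  4        62.50        59.5879       238.3515       1,191.7577
  5        62.50        58.8813       294.4065       1,766.4393
  6     1,062.50       989.1129     5,934.6774      41,542.7416
  Σ                  1,300.4933     6,846.8613      45,753.4252
P = 1,300.4933.
Convexity = Σ t(t+1)·PV / [P·(1+y)²] = 45,753.4252 / (1,300.4933 × 1.024144) = 34.35219.

34.352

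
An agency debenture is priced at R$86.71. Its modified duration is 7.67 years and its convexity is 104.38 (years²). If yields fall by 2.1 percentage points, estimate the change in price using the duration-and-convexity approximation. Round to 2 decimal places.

+R$15.96

Duration effect: -D_mod·Δy = -7.67 × (-0.021) = +0.161070
Convexity effect: ½·C·(Δy)² = 0.5 × 104.38 × (-0.021)² = +0.02301579
ΔP/P ≈ +0.161070 + 0.02301579 = +0.18408579
ΔP ≈ 86.71 × (+0.18408579) = +15.9620788509.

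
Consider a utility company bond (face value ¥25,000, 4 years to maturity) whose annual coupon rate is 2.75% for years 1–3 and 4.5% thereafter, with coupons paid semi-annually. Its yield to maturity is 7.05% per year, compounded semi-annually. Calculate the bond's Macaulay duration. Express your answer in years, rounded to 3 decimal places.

3.795 years

Periodic yield y = 0.03525. Discount each cash flow and weight by its period:
  t   CF        PV=CF/(1+0.03525)^t    t·PV
  1       343.75       332.0454       332.0454
  2       343.75       320.7393       641.4787
  3       343.75       309.8182       929.4547
  4       343.75       299.2690     1,197.0760
  5       343.75       289.0790     1,445.3949
  6       343.75       279.2359     1,675.4155
  7       562.50       441.3731     3,089.6116
  8    25,562.50    19,374.9867   154,999.8932
  Σ                 21,646.5466   164,310.3701
Price P = Σ PV = 21,646.5466.
Macaulay duration = Σ(t·PV) / P = 164,310.3701 / 21,646.5466 = 7.59060 half-year periods.
In years: 7.59060 / 2 = 3.79530 years.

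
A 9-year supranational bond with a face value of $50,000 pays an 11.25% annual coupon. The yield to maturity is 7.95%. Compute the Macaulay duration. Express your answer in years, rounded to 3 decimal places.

6.370 years

Periodic yield y = 0.0795. Discount each cash flow and weight by its year:
  t   CF        PV=CF/(1+0.0795)^t    t·PV
  1     5,625.00     5,210.7457     5,210.7457
  2     5,625.00     4,826.9993     9,653.9985
  3     5,625.00     4,471.5139    13,414.5418
  4     5,625.00     4,142.2084    16,568.8334
  5     5,625.00     3,837.1546    19,185.7728
  6     5,625.00     3,554.5665    21,327.3992
  7     5,625.00     3,292.7897    23,049.5282
  8     5,625.00     3,050.2916    24,402.3325
  9    55,625.00    27,942.5608   251,483.0468
  Σ                 60,328.8304   384,296.1989
Price P = Σ PV = 60,328.8304.
Macaulay duration = Σ(t·PV) / P = 384,296.1989 / 60,328.8304 = 6.37003 years.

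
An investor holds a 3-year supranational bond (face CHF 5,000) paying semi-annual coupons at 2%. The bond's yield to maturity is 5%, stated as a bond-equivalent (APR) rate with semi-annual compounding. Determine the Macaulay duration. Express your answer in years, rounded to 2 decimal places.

Periodic yield y = 0.025. Discount each cash flow and weight by its period:
  t   CF        PV=CF/(1+0.025)^t    t·PV
  1        50.00        48.7805        48.7805
  2        50.00        47.5907        95.1814
  3        50.00        46.4300       139.2899
  4        50.00        45.2975       181.1901
  5        50.00        44.1927       220.9636
  6     5,050.00     4,354.5992    26,127.5950
  Σ                  4,586.8906    26,813.0006
Price P = Σ PV = 4,586.8906.
Macaulay duration = Σ(t·PV) / P = 26,813.0006 / 4,586.8906 = 5.84557 half-year periods.
In years: 5.84557 / 2 = 2.92279 years.

2.92 years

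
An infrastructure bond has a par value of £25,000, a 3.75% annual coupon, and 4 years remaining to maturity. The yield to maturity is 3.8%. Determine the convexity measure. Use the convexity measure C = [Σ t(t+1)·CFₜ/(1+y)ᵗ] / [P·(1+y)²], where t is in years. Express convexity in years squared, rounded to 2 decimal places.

With y = 0.038:
  t   CF        PV=CF/(1+0.038)^t    t·PV        t(t+1)·PV
  1       937.50       903.1792       903.1792       1,806.3584
  2       937.50       870.1148     1,740.2297       5,220.6890
  3       937.50       838.2609     2,514.7827      10,059.1310
  4    25,937.50    22,342.8567    89,371.4268     446,857.1339
  Σ                 24,954.4116    94,529.6184     463,943.3122
P = 24,954.4116.
Convexity = Σ t(t+1)·PV / [P·(1+y)²] = 463,943.3122 / (24,954.4116 × 1.077444) = 17.25531.

17.26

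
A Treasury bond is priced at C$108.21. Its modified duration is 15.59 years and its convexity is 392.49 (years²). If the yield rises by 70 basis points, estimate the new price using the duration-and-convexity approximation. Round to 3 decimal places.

C$97.442

Duration effect: -D_mod·Δy = -15.59 × (+0.007) = -0.109130
Convexity effect: ½·C·(Δy)² = 0.5 × 392.49 × (0.007)² = +0.009616005
ΔP/P ≈ -0.109130 + 0.009616005 = -0.099513995
New price ≈ 108.21 × (1 - 0.099513995) = 97.44159060105.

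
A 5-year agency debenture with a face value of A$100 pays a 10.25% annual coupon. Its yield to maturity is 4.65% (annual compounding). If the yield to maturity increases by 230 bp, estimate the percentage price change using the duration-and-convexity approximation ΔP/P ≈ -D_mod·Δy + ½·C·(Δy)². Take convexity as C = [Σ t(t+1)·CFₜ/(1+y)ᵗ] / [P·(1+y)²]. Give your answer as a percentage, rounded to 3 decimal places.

-8.755%

With y = 0.0465:
  t   CF        PV=CF/(1+0.0465)^t    t·PV        t(t+1)·PV
  1        10.25         9.7946         9.7946          19.5891
  2        10.25         9.3593        18.7187          56.1561
  3        10.25         8.9435        26.8304         107.3217
  4        10.25         8.5461        34.1843         170.9216
  5       110.25        87.8380       439.1900       2,635.1400
  Σ                    124.4814       528.7180       2,989.1284
P = 124.4814; D_Mac = 4.24736 yrs; D_mod = 4.05864 yrs; C = 21.92610.
Duration effect: -4.05864 × (+0.023) = -0.093349
Convexity effect: 0.5 × 21.92610 × (0.023)² = +0.0057995
ΔP/P ≈ -0.093349 + 0.0057995 = -0.087549 = -8.7549%.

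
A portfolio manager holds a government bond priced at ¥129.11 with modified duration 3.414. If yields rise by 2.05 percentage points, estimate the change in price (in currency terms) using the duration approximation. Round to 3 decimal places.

-¥9.036

Duration approximation: ΔP/P ≈ -D_mod · Δy = -3.414 × (+0.0205) = -0.069987.
ΔP ≈ 129.11 × (-0.069987) = -9.03602157.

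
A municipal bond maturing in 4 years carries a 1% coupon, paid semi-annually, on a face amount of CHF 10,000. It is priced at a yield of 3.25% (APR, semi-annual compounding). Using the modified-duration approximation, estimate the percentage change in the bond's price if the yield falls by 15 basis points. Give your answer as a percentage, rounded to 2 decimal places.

Periodic yield y = 0.01625. Modified duration first:
  t   CF        PV=CF/(1+0.01625)^t    t·PV
  1        50.00        49.2005        49.2005
  2        50.00        48.4138        96.8275
  3        50.00        47.6396       142.9189
  4        50.00        46.8779       187.5114
  5        50.00        46.1283       230.6414
  6        50.00        45.3907       272.3441
  7        50.00        44.6649       312.6541
  8    10,050.00     8,834.0854    70,672.6831
  Σ                  9,162.4010    71,964.7810
P = 9,162.4010; D_Mac = 7.85436 half-year periods = 3.92718 yrs; D_mod = 3.92718/(1+0.01625) = 3.86438 yrs.
ΔP/P ≈ -D_mod · Δy = -3.86438 × (-0.0015) = +0.005797 = +0.5797%.

+0.58%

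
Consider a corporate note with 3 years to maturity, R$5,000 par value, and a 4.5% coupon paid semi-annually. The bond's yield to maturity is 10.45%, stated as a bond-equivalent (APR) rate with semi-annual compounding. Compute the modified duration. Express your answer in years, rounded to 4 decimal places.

2.6832 years

Periodic yield y = 0.05225. First find Macaulay duration:
  t   CF        PV=CF/(1+0.05225)^t    t·PV
  1       112.50       106.9138       106.9138
  2       112.50       101.6049       203.2098
  3       112.50        96.5597       289.6790
  4       112.50        91.7649       367.0598
  5       112.50        87.2083       436.0415
  6     5,112.50     3,766.3417    22,598.0500
  Σ                  4,250.3932    24,000.9538
P = 4,250.3932; Macaulay duration = 24,000.9538 / 4,250.3932 = 5.64676 half-year periods = 2.82338 years.
Modified duration = D_Mac / (1 + y) = 2.82338 / 1.05225 = 2.68318 years.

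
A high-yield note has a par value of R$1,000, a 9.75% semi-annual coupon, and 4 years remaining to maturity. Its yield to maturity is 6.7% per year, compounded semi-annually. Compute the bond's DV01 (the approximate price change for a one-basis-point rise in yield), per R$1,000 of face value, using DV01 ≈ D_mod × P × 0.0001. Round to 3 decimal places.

Periodic yield y = 0.0335.
  t   CF        PV=CF/(1+0.0335)^t    t·PV
  1        48.75        47.1698        47.1698
  2        48.75        45.6408        91.2817
  3        48.75        44.1614       132.4843
  4        48.75        42.7300       170.9199
  5        48.75        41.3449       206.7246
  6        48.75        40.0048       240.0286
  7        48.75        38.7080       270.9563
  8     1,048.75       805.7274     6,445.8191
  Σ                  1,105.4872     7,605.3844
P = 1,105.4872; D_Mac = 6.87967 half-year periods = 3.43983 yrs; D_mod = 3.32833 yrs.
DV01 ≈ 3.32833 × 1,105.4872 × 0.0001 = 0.367943.

R$0.368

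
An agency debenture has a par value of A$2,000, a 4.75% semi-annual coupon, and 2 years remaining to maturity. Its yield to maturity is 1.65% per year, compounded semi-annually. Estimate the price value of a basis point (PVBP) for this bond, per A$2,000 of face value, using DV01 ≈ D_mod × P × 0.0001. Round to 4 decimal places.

Periodic yield y = 0.00825.
  t   CF        PV=CF/(1+0.00825)^t    t·PV
  1        47.50        47.1113        47.1113
  2        47.50        46.7258        93.4517
  3        47.50        46.3435       139.0305
  4     2,047.50     1,981.3034     7,925.2137
  Σ                  2,121.4841     8,204.8072
P = 2,121.4841; D_Mac = 3.86748 half-year periods = 1.93374 yrs; D_mod = 1.91792 yrs.
DV01 ≈ 1.91792 × 2,121.4841 × 0.0001 = 0.406884.

A$0.4069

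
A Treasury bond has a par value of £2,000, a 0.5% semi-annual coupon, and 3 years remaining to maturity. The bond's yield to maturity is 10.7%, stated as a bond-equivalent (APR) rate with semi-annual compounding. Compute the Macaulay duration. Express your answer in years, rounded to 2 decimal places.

Periodic yield y = 0.0535. Discount each cash flow and weight by its period:
  t   CF        PV=CF/(1+0.0535)^t    t·PV
  1         5.00         4.7461         4.7461
  2         5.00         4.5051         9.0101
  3         5.00         4.2763        12.8288
  4         5.00         4.0591        16.2365
  5         5.00         3.8530        19.2649
  6     2,005.00     1,466.5847     8,799.5079
  Σ                  1,488.0242     8,861.5944
Price P = Σ PV = 1,488.0242.
Macaulay duration = Σ(t·PV) / P = 8,861.5944 / 1,488.0242 = 5.95528 half-year periods.
In years: 5.95528 / 2 = 2.97764 years.

2.98 years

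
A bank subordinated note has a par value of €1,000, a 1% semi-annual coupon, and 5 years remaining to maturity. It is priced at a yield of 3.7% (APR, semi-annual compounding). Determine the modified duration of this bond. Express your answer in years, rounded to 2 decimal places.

Periodic yield y = 0.0185. First find Macaulay duration:
  t   CF        PV=CF/(1+0.0185)^t    t·PV
  1         5.00         4.9092         4.9092
  2         5.00         4.8200         9.6400
  3         5.00         4.7325        14.1974
  4         5.00         4.6465        18.5860
  5         5.00         4.5621        22.8105
  6         5.00         4.4792        26.8754
  7         5.00         4.3979        30.7851
  8         5.00         4.3180        34.5439
  9         5.00         4.2396        38.1560
  10    1,005.00       836.6730     8,366.7295
  Σ                    877.7779     8,567.2331
P = 877.7779; Macaulay duration = 8,567.2331 / 877.7779 = 9.76014 half-year periods = 4.88007 years.
Modified duration = D_Mac / (1 + y) = 4.88007 / 1.0185 = 4.79143 years.

4.79 years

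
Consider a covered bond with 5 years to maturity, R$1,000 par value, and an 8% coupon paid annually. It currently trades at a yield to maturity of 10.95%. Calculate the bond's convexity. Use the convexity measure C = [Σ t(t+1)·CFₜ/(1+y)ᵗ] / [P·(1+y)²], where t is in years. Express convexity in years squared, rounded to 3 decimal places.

19.664

With y = 0.1095:
  t   CF        PV=CF/(1+0.1095)^t    t·PV        t(t+1)·PV
  1        80.00        72.1046        72.1046         144.2091
  2        80.00        64.9883       129.9767         389.9300
  3        80.00        58.5744       175.7233         702.8932
  4        80.00        52.7935       211.1741       1,055.8707
  5     1,080.00       642.3729     3,211.8646      19,271.1875
  Σ                    890.8338     3,800.8432      21,564.0905
P = 890.8338.
Convexity = Σ t(t+1)·PV / [P·(1+y)²] = 21,564.0905 / (890.8338 × 1.230990) = 19.66436.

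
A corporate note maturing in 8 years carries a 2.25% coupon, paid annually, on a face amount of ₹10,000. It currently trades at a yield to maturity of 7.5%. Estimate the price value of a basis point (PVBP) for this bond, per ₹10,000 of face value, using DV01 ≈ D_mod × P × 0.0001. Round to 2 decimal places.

Periodic yield y = 0.075.
  t   CF        PV=CF/(1+0.075)^t    t·PV
  1       225.00       209.3023       209.3023
  2       225.00       194.6998       389.3997
  3       225.00       181.1161       543.3484
  4       225.00       168.4801       673.9205
  5       225.00       156.7257       783.6285
  6       225.00       145.7913       874.7480
  7       225.00       135.6199       949.3390
  8    10,225.00     5,733.1803    45,865.4427
  Σ                  6,924.9156    50,289.1290
P = 6,924.9156; D_Mac = 7.26206 yrs; D_mod = 6.75540 yrs.
DV01 ≈ 6.75540 × 6,924.9156 × 0.0001 = 4.678059.

₹4.68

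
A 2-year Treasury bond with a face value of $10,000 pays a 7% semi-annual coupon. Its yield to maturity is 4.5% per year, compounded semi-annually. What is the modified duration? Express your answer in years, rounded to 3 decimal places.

1.861 years

Periodic yield y = 0.0225. First find Macaulay duration:
  t   CF        PV=CF/(1+0.0225)^t    t·PV
  1       350.00       342.2983       342.2983
  2       350.00       334.7661       669.5321
  3       350.00       327.3996       982.1987
  4    10,350.00     9,468.6286    37,874.5145
  Σ                 10,473.0925    39,868.5436
P = 10,473.0925; Macaulay duration = 39,868.5436 / 10,473.0925 = 3.80676 half-year periods = 1.90338 years.
Modified duration = D_Mac / (1 + y) = 1.90338 / 1.0225 = 1.86150 years.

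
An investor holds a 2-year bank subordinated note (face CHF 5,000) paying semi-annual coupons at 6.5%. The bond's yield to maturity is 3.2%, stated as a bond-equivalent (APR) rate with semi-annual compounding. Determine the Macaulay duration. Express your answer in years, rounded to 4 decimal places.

Periodic yield y = 0.016. Discount each cash flow and weight by its period:
  t   CF        PV=CF/(1+0.016)^t    t·PV
  1       162.50       159.9409       159.9409
  2       162.50       157.4222       314.8444
  3       162.50       154.9431       464.8293
  4     5,162.50     4,844.9046    19,379.6185
  Σ                  5,317.2109    20,319.2332
Price P = Σ PV = 5,317.2109.
Macaulay duration = Σ(t·PV) / P = 20,319.2332 / 5,317.2109 = 3.82141 half-year periods.
In years: 3.82141 / 2 = 1.91070 years.

1.9107 years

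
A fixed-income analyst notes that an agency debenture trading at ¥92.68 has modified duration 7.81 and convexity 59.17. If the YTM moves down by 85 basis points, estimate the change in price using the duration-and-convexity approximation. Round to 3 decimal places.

Duration effect: -D_mod·Δy = -7.81 × (-0.0085) = +0.066385
Convexity effect: ½·C·(Δy)² = 0.5 × 59.17 × (-0.0085)² = +0.00213751625
ΔP/P ≈ +0.066385 + 0.00213751625 = +0.06852251625
ΔP ≈ 92.68 × (+0.06852251625) = +6.35066680605.

+¥6.351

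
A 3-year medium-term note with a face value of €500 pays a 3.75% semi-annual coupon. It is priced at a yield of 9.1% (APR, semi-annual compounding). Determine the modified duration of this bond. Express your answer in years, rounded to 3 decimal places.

2.729 years

Periodic yield y = 0.0455. First find Macaulay duration:
  t   CF        PV=CF/(1+0.0455)^t    t·PV
  1        9.375         8.9670         8.9670
  2        9.375         8.5768        17.1535
  3        9.375         8.2035        24.6105
  4        9.375         7.8465        31.3859
  5        9.375         7.5050        37.5250
  6      509.375       390.0259     2,340.1552
  Σ                    431.1246     2,459.7972
P = 431.1246; Macaulay duration = 2,459.7972 / 431.1246 = 5.70554 half-year periods = 2.85277 years.
Modified duration = D_Mac / (1 + y) = 2.85277 / 1.0455 = 2.72862 years.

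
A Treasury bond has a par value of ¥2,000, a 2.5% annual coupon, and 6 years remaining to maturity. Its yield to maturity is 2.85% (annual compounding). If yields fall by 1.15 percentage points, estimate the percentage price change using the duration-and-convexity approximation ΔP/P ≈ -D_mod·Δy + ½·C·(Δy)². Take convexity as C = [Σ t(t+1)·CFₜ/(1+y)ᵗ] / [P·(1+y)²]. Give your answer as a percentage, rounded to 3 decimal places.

+6.550%

With y = 0.0285:
  t   CF        PV=CF/(1+0.0285)^t    t·PV        t(t+1)·PV
  1        50.00        48.6145        48.6145          97.2290
  2        50.00        47.2674        94.5347         283.6042
  3        50.00        45.9576       137.8727         551.4909
  4        50.00        44.6841       178.7363         893.6816
  5        50.00        43.4459       217.2294       1,303.3762
  6     2,050.00     1,731.9210    10,391.5262      72,740.6831
  Σ                  1,961.8904    11,068.5138      75,870.0650
P = 1,961.8904; D_Mac = 5.64176 yrs; D_mod = 5.48542 yrs; C = 36.55839.
Duration effect: -5.48542 × (-0.0115) = +0.063082
Convexity effect: 0.5 × 36.55839 × (-0.0115)² = +0.0024174
ΔP/P ≈ +0.063082 + 0.0024174 = +0.065500 = +6.5500%.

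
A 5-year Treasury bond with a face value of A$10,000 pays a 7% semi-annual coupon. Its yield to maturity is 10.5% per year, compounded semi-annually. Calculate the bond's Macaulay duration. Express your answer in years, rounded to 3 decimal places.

4.242 years

Periodic yield y = 0.0525. Discount each cash flow and weight by its period:
  t   CF        PV=CF/(1+0.0525)^t    t·PV
  1       350.00       332.5416       332.5416
  2       350.00       315.9540       631.9080
  3       350.00       300.1938       900.5814
  4       350.00       285.2198     1,140.8791
  5       350.00       270.9927     1,354.9633
  6       350.00       257.4752     1,544.8512
  7       350.00       244.6320     1,712.4242
  8       350.00       232.4295     1,859.4358
  9       350.00       220.8356     1,987.5205
  10   10,350.00     6,204.6788    62,046.7881
  Σ                  8,664.9529    73,511.8932
Price P = Σ PV = 8,664.9529.
Macaulay duration = Σ(t·PV) / P = 73,511.8932 / 8,664.9529 = 8.48382 half-year periods.
In years: 8.48382 / 2 = 4.24191 years.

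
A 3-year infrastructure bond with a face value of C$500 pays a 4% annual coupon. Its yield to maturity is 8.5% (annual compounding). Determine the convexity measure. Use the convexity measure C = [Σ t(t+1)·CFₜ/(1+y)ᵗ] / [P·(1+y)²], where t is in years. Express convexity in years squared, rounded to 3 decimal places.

With y = 0.085:
  t   CF        PV=CF/(1+0.085)^t    t·PV        t(t+1)·PV
  1        20.00        18.4332        18.4332          36.8664
  2        20.00        16.9891        33.9782         101.9346
  3       520.00       407.1122     1,221.3366       4,885.3465
  Σ                    442.5345     1,273.7480       5,024.1475
P = 442.5345.
Convexity = Σ t(t+1)·PV / [P·(1+y)²] = 5,024.1475 / (442.5345 × 1.177225) = 9.64397.

9.644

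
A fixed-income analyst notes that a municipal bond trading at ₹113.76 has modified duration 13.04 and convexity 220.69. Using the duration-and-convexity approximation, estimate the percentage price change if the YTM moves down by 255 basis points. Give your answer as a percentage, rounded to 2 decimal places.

Duration effect: -D_mod·Δy = -13.04 × (-0.0255) = +0.332520
Convexity effect: ½·C·(Δy)² = 0.5 × 220.69 × (-0.0255)² = +0.07175183625
ΔP/P ≈ +0.332520 + 0.07175183625 = +0.40427183625
= +40.427183625%.

+40.43%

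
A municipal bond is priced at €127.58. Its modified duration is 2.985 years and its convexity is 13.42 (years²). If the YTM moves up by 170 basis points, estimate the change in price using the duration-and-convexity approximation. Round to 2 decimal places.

Duration effect: -D_mod·Δy = -2.985 × (+0.017) = -0.050745
Convexity effect: ½·C·(Δy)² = 0.5 × 13.42 × (0.017)² = +0.00193919
ΔP/P ≈ -0.050745 + 0.00193919 = -0.04880581
ΔP ≈ 127.58 × (-0.04880581) = -6.2266452398.

-€6.23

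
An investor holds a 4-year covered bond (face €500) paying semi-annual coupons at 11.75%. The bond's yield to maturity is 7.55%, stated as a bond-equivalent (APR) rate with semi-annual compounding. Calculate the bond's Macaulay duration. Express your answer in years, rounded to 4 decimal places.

Periodic yield y = 0.03775. Discount each cash flow and weight by its period:
  t   CF        PV=CF/(1+0.03775)^t    t·PV
  1       29.375        28.3064        28.3064
  2       29.375        27.2767        54.5535
  3       29.375        26.2845        78.8535
  4       29.375        25.3284       101.3134
  5       29.375        24.4070       122.0349
  6       29.375        23.5191       141.1148
  7       29.375        22.6636       158.6451
  8      529.375       393.5696     3,148.5564
  Σ                    571.3553     3,833.3781
Price P = Σ PV = 571.3553.
Macaulay duration = Σ(t·PV) / P = 3,833.3781 / 571.3553 = 6.70927 half-year periods.
In years: 6.70927 / 2 = 3.35464 years.

3.3546 years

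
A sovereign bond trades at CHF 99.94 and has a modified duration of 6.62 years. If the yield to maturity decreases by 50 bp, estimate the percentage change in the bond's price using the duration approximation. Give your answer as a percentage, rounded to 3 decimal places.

+3.310%

Duration approximation: ΔP/P ≈ -D_mod · Δy = -6.62 × (-0.005) = +0.033100.
As a percentage: +3.3100%.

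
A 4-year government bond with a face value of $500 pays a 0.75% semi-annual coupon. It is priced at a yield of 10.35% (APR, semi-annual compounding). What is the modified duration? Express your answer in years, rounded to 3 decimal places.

Periodic yield y = 0.05175. First find Macaulay duration:
  t   CF        PV=CF/(1+0.05175)^t    t·PV
  1        1.875         1.7827         1.7827
  2        1.875         1.6950         3.3901
  3        1.875         1.6116         4.8349
  4        1.875         1.5323         6.1293
  5        1.875         1.4569         7.2846
  6        1.875         1.3852         8.3115
  7        1.875         1.3171         9.2196
  8      501.875       335.1934     2,681.5468
  Σ                    345.9743     2,722.4995
P = 345.9743; Macaulay duration = 2,722.4995 / 345.9743 = 7.86908 half-year periods = 3.93454 years.
Modified duration = D_Mac / (1 + y) = 3.93454 / 1.05175 = 3.74095 years.

3.741 years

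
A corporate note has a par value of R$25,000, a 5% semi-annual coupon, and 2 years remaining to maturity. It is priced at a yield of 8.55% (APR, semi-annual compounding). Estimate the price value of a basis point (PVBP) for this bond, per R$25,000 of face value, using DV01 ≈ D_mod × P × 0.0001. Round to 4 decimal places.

R$4.3203

Periodic yield y = 0.04275.
  t   CF        PV=CF/(1+0.04275)^t    t·PV
  1       625.00       599.3766       599.3766
  2       625.00       574.8038     1,149.6076
  3       625.00       551.2383     1,653.7150
  4    25,625.00    21,674.2002    86,696.8007
  Σ                 23,399.6190    90,099.5000
P = 23,399.6190; D_Mac = 3.85047 half-year periods = 1.92523 yrs; D_mod = 1.84630 yrs.
DV01 ≈ 1.84630 × 23,399.6190 × 0.0001 = 4.320283.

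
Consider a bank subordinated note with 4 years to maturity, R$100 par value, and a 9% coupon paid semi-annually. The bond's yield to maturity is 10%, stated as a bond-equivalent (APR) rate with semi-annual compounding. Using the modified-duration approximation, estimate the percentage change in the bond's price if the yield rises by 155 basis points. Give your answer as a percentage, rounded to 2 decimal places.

-5.07%

Periodic yield y = 0.05. Modified duration first:
  t   CF        PV=CF/(1+0.05)^t    t·PV
  1         4.50         4.2857         4.2857
  2         4.50         4.0816         8.1633
  3         4.50         3.8873        11.6618
  4         4.50         3.7022        14.8086
  5         4.50         3.5259        17.6293
  6         4.50         3.3580        20.1478
  7         4.50         3.1981        22.3865
  8       104.50        70.7297       565.8377
  Σ                     96.7684       664.9208
P = 96.7684; D_Mac = 6.87126 half-year periods = 3.43563 yrs; D_mod = 3.43563/(1+0.05) = 3.27203 yrs.
ΔP/P ≈ -D_mod · Δy = -3.27203 × (+0.0155) = -0.050716 = -5.0716%.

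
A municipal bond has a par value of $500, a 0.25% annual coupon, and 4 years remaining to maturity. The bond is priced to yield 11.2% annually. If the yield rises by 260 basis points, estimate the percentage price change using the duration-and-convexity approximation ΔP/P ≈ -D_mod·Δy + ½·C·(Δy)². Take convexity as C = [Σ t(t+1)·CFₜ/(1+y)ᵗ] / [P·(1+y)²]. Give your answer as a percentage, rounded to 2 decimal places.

-8.76%

With y = 0.112:
  t   CF        PV=CF/(1+0.112)^t    t·PV        t(t+1)·PV
  1         1.25         1.1241         1.1241           2.2482
  2         1.25         1.0109         2.0218           6.0653
  3         1.25         0.9091         2.7272          10.9088
  4       501.25       327.8198     1,311.2794       6,556.3968
  Σ                    330.8639     1,317.1524       6,575.6191
P = 330.8639; D_Mac = 3.98095 yrs; D_mod = 3.57999 yrs; C = 16.07229.
Duration effect: -3.57999 × (+0.026) = -0.093080
Convexity effect: 0.5 × 16.07229 × (0.026)² = +0.0054324
ΔP/P ≈ -0.093080 + 0.0054324 = -0.087647 = -8.7647%.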